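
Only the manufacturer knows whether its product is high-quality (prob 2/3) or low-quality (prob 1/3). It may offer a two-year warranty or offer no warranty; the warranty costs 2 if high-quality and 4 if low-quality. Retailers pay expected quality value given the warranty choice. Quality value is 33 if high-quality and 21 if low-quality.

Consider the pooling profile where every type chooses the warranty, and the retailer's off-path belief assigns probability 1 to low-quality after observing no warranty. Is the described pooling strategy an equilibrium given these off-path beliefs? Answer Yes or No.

On path, the retailer holds the prior and pays 2/3·33 + 1/3·21 = 29. Off path (no warranty), believing low-quality, it pays 21.
high-quality: the warranty nets 29 − 2 = 27; no warranty nets 21. high-quality stays.
low-quality: the warranty nets 29 − 4 = 25; no warranty nets 21. low-quality stays.
No type deviates, so pooling is sustained.

Yes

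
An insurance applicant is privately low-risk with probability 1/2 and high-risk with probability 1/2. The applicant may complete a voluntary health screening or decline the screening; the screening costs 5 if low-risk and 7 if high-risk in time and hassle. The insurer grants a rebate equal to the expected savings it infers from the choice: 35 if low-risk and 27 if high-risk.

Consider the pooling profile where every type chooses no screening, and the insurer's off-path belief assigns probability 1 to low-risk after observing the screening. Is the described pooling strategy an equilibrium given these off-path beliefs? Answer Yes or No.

On path, the insurer holds the prior and pays 1/2·35 + 1/2·27 = 31. Off path (the screening), believing low-risk, it pays 35.
low-risk: no screening nets 31; the screening nets 35 − 5 = 30. low-risk stays.
high-risk: no screening nets 31; the screening nets 35 − 7 = 28. high-risk stays.
No type deviates, so pooling is sustained.

Yes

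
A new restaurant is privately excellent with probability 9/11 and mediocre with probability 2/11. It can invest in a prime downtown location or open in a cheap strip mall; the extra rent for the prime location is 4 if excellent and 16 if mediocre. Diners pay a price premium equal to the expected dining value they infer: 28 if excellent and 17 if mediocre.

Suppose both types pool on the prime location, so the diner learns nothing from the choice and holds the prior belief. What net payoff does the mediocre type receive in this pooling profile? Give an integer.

10

Pooled price premium = 9/11·28 + 2/11·17 = 26.
mediocre pays cost 16 for the prime location, so net payoff = 26 − 16 = 10.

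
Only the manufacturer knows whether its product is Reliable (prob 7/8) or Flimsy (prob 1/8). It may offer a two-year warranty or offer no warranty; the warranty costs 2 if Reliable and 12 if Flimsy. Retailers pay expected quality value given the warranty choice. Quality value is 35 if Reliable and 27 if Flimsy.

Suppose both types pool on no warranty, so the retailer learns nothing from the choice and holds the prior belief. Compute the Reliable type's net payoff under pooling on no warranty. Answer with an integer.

34

Pooled price = 7/8·35 + 1/8·27 = 34.
Reliable pays no cost for no warranty, so net payoff = 34.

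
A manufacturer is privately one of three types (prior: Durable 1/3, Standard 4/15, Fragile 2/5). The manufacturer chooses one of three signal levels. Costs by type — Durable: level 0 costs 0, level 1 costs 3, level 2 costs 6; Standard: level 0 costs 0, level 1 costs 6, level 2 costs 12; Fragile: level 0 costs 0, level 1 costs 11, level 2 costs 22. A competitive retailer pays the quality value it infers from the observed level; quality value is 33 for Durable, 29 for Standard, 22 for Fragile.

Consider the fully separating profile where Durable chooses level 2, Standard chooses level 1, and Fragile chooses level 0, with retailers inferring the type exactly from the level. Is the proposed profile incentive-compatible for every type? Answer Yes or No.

Yes

Separating prices: level 2 → 33, level 1 → 29, level 0 → 22.
Durable (assigned level 2): level 0: 22 − 0 = 22; level 1: 29 − 3 = 26; level 2: 33 − 6 = 27. Durable stays.
Standard (assigned level 1): level 0: 22 − 0 = 22; level 1: 29 − 6 = 23; level 2: 33 − 12 = 21. Standard stays.
Fragile (assigned level 0): level 0: 22 − 0 = 22; level 1: 29 − 11 = 18; level 2: 33 − 22 = 11. Fragile stays.
Every type prefers its assigned level; separation holds.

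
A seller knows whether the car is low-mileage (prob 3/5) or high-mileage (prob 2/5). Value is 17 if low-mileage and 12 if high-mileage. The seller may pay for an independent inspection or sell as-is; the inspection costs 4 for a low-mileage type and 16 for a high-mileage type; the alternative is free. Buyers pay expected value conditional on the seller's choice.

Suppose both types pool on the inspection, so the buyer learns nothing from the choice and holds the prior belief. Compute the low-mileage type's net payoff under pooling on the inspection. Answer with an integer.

Pooled price = 3/5·17 + 2/5·12 = 15.
low-mileage pays cost 4 for the inspection, so net payoff = 15 − 4 = 11.

11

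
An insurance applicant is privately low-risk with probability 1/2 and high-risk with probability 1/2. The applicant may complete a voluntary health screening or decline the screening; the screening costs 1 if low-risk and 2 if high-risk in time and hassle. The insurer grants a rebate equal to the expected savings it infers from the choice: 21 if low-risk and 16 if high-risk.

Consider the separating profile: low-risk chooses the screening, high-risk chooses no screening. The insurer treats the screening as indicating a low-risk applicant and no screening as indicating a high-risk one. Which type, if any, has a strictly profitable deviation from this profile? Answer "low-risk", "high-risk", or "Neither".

The screening pays 21; no screening pays 16.
low-risk: assigned the screening, nets 21 − 1 = 20; deviating to no screening nets 16.
high-risk: assigned no screening, nets 16; deviating to the screening nets 21 − 2 = 19.
The high-risk type gains 3 by deviating.

high-risk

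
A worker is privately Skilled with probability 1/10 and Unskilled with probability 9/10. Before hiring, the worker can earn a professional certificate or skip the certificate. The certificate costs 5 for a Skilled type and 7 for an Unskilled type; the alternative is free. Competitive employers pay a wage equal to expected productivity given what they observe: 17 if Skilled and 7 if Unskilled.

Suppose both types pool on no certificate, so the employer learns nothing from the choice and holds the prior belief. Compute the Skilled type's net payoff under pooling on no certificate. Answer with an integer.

8

Pooled wage = 1/10·17 + 9/10·7 = 8.
Skilled pays no cost for no certificate, so net payoff = 8.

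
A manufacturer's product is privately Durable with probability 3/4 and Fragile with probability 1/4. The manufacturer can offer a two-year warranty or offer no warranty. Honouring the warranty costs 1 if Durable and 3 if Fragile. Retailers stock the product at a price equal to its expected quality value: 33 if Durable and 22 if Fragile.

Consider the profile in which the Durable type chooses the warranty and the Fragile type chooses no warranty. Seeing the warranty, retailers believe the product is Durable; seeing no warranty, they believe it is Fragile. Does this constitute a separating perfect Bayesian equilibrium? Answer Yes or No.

Under these beliefs, the warranty earns price 33 and no warranty earns price 22.
Durable: the warranty nets 33 − 1 = 32; no warranty nets 22. Durable prefers the warranty.
Fragile: the warranty nets 33 − 3 = 30; no warranty nets 22. Fragile would deviate to the warranty.
Fragile has a profitable deviation, so the profile is not an equilibrium.

No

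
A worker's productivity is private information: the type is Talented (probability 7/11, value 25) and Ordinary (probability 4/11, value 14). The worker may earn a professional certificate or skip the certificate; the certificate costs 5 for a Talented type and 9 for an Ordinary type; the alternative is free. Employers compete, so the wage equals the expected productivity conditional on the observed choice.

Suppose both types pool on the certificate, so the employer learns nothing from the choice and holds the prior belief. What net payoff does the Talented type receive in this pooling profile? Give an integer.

Pooled wage = 7/11·25 + 4/11·14 = 21.
Talented pays cost 5 for the certificate, so net payoff = 21 − 5 = 16.

16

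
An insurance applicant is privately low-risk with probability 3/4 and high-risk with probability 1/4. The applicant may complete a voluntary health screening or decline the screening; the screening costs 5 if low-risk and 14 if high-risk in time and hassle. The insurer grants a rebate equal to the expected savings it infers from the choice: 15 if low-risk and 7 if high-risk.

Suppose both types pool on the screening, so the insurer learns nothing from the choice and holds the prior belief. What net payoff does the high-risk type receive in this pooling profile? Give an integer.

-1

Pooled rebate = 3/4·15 + 1/4·7 = 13.
high-risk pays cost 14 for the screening, so net payoff = 13 − 14 = -1.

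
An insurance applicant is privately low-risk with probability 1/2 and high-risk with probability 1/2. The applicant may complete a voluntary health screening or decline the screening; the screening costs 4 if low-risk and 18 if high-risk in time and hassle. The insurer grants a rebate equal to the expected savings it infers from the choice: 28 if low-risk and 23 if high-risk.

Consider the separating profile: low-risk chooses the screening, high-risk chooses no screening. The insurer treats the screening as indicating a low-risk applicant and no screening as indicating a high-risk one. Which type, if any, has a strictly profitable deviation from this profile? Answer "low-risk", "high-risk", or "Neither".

Neither

The screening pays 28; no screening pays 23.
low-risk: assigned the screening, nets 28 − 4 = 24; deviating to no screening nets 23.
high-risk: assigned no screening, nets 23; deviating to the screening nets 28 − 18 = 10.
Both types strictly prefer their assigned action; no profitable deviation.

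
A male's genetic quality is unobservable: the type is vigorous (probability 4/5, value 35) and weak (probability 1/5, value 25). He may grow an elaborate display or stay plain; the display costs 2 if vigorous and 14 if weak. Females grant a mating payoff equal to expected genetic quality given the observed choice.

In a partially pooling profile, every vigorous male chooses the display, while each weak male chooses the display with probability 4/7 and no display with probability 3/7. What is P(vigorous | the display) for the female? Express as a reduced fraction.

P(the display) = (4/5)·1 + (1/5)·(4/7) = 32/35.
By Bayes' rule, P(vigorous | the display) = (4/5) / (32/35) = 7/8.

7/8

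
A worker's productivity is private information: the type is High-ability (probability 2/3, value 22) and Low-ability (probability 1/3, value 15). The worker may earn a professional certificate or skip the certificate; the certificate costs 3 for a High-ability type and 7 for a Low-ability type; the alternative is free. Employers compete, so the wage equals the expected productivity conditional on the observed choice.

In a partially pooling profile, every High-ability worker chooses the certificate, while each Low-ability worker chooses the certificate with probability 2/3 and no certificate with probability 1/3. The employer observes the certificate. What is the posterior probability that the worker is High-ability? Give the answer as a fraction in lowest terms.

P(the certificate) = (2/3)·1 + (1/3)·(2/3) = 8/9.
By Bayes' rule, P(High-ability | the certificate) = (2/3) / (8/9) = 3/4.

3/4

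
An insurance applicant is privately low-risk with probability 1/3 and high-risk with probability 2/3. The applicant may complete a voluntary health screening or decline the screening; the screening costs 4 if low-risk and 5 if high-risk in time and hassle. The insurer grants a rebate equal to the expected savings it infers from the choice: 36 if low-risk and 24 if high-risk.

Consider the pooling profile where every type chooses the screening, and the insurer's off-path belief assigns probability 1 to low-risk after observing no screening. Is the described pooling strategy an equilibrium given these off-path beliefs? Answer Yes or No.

On path, the insurer holds the prior and pays 1/3·36 + 2/3·24 = 28. Off path (no screening), believing low-risk, it pays 36.
low-risk: the screening nets 28 − 4 = 24; no screening nets 36. low-risk would deviate.
high-risk: the screening nets 28 − 5 = 23; no screening nets 36. high-risk would deviate.
A type deviates, so pooling fails.

No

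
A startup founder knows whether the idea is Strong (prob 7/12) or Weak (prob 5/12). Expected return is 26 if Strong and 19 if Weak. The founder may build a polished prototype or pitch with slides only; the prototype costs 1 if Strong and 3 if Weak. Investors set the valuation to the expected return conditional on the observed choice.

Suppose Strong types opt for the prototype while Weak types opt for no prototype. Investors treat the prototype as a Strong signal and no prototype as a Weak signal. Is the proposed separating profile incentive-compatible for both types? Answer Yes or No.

Under these beliefs, the prototype earns valuation 26 and no prototype earns valuation 19.
Strong: the prototype nets 26 − 1 = 25; no prototype nets 19. Strong prefers the prototype.
Weak: the prototype nets 26 − 3 = 23; no prototype nets 19. Weak would deviate to the prototype.
Weak has a profitable deviation, so the profile is not an equilibrium.

No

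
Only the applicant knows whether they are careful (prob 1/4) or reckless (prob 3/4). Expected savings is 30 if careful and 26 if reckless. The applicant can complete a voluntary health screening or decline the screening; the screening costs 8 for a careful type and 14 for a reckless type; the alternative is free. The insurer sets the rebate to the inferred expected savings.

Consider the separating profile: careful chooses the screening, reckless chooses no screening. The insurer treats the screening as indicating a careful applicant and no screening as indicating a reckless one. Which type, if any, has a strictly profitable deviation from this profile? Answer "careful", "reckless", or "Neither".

The screening pays 30; no screening pays 26.
careful: assigned the screening, nets 30 − 8 = 22; deviating to no screening nets 26.
reckless: assigned no screening, nets 26; deviating to the screening nets 30 − 14 = 16.
The careful type gains 4 by deviating.

careful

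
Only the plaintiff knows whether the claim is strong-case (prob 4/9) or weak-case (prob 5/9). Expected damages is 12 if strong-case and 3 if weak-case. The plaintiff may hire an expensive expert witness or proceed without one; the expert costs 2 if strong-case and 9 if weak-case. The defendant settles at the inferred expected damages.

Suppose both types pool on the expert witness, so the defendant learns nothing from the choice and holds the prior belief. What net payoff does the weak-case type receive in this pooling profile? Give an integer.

Pooled settlement = 4/9·12 + 5/9·3 = 7.
weak-case pays cost 9 for the expert witness, so net payoff = 7 − 9 = -2.

-2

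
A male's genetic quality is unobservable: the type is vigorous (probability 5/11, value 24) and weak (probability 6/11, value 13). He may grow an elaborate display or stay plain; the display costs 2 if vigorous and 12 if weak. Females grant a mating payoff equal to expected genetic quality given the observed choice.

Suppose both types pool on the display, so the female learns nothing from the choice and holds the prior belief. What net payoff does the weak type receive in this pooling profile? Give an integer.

6

Pooled mating payoff = 5/11·24 + 6/11·13 = 18.
weak pays cost 12 for the display, so net payoff = 18 − 12 = 6.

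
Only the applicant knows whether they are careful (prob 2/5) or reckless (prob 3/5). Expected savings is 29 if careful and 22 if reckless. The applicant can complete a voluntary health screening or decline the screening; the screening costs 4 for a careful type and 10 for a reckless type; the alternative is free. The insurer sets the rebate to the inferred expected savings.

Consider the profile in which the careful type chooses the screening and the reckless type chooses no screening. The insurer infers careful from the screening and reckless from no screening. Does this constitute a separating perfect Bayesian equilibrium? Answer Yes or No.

Yes

Under these beliefs, the screening earns rebate 29 and no screening earns rebate 22.
careful: the screening nets 29 − 4 = 25; no screening nets 22. careful prefers the screening.
reckless: the screening nets 29 − 10 = 19; no screening nets 22. reckless prefers no screening.
Neither type deviates, so the separating profile is an equilibrium.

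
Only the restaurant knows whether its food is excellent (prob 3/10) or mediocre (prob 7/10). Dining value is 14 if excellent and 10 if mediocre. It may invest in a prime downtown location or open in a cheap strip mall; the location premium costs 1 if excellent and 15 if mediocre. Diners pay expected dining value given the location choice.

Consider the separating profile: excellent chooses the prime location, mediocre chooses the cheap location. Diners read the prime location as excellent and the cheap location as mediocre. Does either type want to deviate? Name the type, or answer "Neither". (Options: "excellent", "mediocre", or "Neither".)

The prime location pays 14; the cheap location pays 10.
excellent: assigned the prime location, nets 14 − 1 = 13; deviating to the cheap location nets 10.
mediocre: assigned the cheap location, nets 10; deviating to the prime location nets 14 − 15 = -1.
Both types strictly prefer their assigned action; no profitable deviation.

Neither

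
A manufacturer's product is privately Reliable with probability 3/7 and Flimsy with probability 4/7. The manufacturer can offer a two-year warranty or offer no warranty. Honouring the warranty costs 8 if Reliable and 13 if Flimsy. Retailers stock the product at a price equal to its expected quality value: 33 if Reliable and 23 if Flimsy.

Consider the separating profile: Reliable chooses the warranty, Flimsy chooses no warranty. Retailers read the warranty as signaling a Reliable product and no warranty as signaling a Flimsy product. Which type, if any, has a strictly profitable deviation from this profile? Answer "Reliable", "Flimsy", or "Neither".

Neither

The warranty pays 33; no warranty pays 23.
Reliable: assigned the warranty, nets 33 − 8 = 25; deviating to no warranty nets 23.
Flimsy: assigned no warranty, nets 23; deviating to the warranty nets 33 − 13 = 20.
Both types strictly prefer their assigned action; no profitable deviation.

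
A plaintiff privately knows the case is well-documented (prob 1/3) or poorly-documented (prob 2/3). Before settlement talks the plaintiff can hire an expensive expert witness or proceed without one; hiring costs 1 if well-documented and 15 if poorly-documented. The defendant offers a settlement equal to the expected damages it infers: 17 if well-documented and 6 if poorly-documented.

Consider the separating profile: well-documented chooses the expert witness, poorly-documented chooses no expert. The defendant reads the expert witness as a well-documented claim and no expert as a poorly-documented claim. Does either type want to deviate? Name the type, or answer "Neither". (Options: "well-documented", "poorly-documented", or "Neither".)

Neither

The expert witness pays 17; no expert pays 6.
well-documented: assigned the expert witness, nets 17 − 1 = 16; deviating to no expert nets 6.
poorly-documented: assigned no expert, nets 6; deviating to the expert witness nets 17 − 15 = 2.
Both types strictly prefer their assigned action; no profitable deviation.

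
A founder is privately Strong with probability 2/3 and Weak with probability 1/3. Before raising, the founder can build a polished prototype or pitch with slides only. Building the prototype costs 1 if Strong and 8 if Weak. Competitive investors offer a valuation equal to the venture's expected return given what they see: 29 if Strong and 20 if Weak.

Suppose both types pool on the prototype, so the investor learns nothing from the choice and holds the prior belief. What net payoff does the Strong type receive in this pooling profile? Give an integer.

Pooled valuation = 2/3·29 + 1/3·20 = 26.
Strong pays cost 1 for the prototype, so net payoff = 26 − 1 = 25.

25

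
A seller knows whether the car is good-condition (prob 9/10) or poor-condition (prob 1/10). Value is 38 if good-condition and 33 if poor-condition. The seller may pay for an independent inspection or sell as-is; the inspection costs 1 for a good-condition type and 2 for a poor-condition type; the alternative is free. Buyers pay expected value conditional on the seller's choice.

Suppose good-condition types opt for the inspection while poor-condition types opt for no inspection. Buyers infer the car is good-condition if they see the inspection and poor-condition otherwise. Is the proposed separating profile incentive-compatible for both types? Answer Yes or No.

No

Under these beliefs, the inspection earns price 38 and no inspection earns price 33.
good-condition: the inspection nets 38 − 1 = 37; no inspection nets 33. good-condition prefers the inspection.
poor-condition: the inspection nets 38 − 2 = 36; no inspection nets 33. poor-condition would deviate to the inspection.
poor-condition has a profitable deviation, so the profile is not an equilibrium.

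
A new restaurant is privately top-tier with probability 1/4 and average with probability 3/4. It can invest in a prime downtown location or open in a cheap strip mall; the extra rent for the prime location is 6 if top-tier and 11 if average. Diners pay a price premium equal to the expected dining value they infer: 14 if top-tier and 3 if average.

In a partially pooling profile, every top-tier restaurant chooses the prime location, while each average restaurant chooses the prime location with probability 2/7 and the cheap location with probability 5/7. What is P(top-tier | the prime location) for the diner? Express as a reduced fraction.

P(the prime location) = (1/4)·1 + (3/4)·(2/7) = 13/28.
By Bayes' rule, P(top-tier | the prime location) = (1/4) / (13/28) = 7/13.

7/13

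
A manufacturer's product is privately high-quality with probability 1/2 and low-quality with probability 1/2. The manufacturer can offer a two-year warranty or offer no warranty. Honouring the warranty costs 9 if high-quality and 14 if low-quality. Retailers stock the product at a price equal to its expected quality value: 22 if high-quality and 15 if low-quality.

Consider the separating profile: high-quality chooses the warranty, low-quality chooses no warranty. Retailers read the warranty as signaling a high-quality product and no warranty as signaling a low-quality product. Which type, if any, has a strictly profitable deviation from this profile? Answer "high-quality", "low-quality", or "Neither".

The warranty pays 22; no warranty pays 15.
high-quality: assigned the warranty, nets 22 − 9 = 13; deviating to no warranty nets 15.
low-quality: assigned no warranty, nets 15; deviating to the warranty nets 22 − 14 = 8.
The high-quality type gains 2 by deviating.

high-quality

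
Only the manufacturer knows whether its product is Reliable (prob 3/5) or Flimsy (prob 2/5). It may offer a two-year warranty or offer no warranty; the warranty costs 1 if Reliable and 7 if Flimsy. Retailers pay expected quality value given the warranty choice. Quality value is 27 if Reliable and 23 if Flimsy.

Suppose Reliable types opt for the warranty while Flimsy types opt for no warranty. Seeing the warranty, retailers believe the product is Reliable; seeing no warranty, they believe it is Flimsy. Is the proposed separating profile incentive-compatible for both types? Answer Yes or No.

Under these beliefs, the warranty earns price 27 and no warranty earns price 23.
Reliable: the warranty nets 27 − 1 = 26; no warranty nets 23. Reliable prefers the warranty.
Flimsy: the warranty nets 27 − 7 = 20; no warranty nets 23. Flimsy prefers no warranty.
Neither type deviates, so the separating profile is an equilibrium.

Yes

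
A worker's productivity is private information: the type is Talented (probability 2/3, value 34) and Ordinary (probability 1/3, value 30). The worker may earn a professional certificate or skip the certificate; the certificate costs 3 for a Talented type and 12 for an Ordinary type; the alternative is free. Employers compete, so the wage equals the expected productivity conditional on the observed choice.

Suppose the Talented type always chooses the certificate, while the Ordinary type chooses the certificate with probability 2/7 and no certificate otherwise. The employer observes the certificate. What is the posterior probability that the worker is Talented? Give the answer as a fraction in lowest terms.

P(the certificate) = (2/3)·1 + (1/3)·(2/7) = 16/21.
By Bayes' rule, P(Talented | the certificate) = (2/3) / (16/21) = 7/8.

7/8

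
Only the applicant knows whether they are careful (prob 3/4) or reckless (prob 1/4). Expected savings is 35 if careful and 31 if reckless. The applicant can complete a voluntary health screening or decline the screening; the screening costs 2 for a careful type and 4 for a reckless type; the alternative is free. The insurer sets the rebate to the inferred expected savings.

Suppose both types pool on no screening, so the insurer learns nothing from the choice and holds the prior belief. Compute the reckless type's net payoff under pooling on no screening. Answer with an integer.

34

Pooled rebate = 3/4·35 + 1/4·31 = 34.
reckless pays no cost for no screening, so net payoff = 34.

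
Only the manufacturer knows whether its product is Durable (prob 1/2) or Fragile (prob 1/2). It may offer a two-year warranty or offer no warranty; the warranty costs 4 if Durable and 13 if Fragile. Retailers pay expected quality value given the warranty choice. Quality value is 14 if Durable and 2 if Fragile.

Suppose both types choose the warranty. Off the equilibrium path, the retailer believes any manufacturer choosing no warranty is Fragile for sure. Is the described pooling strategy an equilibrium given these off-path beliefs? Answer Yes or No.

No

On path, the retailer holds the prior and pays 1/2·14 + 1/2·2 = 8. Off path (no warranty), believing Fragile, it pays 2.
Durable: the warranty nets 8 − 4 = 4; no warranty nets 2. Durable stays.
Fragile: the warranty nets 8 − 13 = -5; no warranty nets 2. Fragile would deviate.
A type deviates, so pooling fails.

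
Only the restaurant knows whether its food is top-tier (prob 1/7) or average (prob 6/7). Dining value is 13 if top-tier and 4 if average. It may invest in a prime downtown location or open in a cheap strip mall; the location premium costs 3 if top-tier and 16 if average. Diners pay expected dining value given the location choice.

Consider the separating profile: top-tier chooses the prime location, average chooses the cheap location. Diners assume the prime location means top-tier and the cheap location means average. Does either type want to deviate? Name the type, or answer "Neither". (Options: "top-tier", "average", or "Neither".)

Neither

The prime location pays 13; the cheap location pays 4.
top-tier: assigned the prime location, nets 13 − 3 = 10; deviating to the cheap location nets 4.
average: assigned the cheap location, nets 4; deviating to the prime location nets 13 − 16 = -3.
Both types strictly prefer their assigned action; no profitable deviation.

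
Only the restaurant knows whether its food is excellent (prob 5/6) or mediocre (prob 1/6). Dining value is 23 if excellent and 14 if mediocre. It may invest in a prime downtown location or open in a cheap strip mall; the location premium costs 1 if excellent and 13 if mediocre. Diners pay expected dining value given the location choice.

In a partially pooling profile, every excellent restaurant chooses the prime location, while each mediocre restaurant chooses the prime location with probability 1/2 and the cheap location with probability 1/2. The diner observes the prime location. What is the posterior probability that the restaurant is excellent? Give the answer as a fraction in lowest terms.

P(the prime location) = (5/6)·1 + (1/6)·(1/2) = 11/12.
By Bayes' rule, P(excellent | the prime location) = (5/6) / (11/12) = 10/11.

10/11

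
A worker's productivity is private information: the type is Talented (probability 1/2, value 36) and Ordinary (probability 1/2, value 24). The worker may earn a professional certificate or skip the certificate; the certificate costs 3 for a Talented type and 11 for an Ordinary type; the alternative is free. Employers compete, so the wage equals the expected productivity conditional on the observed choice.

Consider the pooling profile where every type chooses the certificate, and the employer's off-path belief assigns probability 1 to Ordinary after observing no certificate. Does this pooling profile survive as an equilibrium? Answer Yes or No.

On path, the employer holds the prior and pays 1/2·36 + 1/2·24 = 30. Off path (no certificate), believing Ordinary, it pays 24.
Talented: the certificate nets 30 − 3 = 27; no certificate nets 24. Talented stays.
Ordinary: the certificate nets 30 − 11 = 19; no certificate nets 24. Ordinary would deviate.
A type deviates, so pooling fails.

No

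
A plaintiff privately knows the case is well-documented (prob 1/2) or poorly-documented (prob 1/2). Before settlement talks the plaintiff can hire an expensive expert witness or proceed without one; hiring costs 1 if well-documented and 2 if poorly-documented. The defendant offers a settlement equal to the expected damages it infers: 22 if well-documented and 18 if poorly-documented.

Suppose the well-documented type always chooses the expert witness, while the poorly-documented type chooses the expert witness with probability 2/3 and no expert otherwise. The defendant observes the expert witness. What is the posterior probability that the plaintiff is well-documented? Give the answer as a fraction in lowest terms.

P(the expert witness) = (1/2)·1 + (1/2)·(2/3) = 5/6.
By Bayes' rule, P(well-documented | the expert witness) = (1/2) / (5/6) = 3/5.

3/5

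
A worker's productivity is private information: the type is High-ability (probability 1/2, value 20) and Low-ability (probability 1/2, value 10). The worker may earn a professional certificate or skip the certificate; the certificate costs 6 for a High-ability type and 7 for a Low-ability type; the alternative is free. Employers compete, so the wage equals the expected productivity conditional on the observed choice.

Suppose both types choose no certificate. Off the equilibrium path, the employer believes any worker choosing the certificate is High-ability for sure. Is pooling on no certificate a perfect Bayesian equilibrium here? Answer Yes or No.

On path, the employer holds the prior and pays 1/2·20 + 1/2·10 = 15. Off path (the certificate), believing High-ability, it pays 20.
High-ability: no certificate nets 15; the certificate nets 20 − 6 = 14. High-ability stays.
Low-ability: no certificate nets 15; the certificate nets 20 − 7 = 13. Low-ability stays.
No type deviates, so pooling is sustained.

Yes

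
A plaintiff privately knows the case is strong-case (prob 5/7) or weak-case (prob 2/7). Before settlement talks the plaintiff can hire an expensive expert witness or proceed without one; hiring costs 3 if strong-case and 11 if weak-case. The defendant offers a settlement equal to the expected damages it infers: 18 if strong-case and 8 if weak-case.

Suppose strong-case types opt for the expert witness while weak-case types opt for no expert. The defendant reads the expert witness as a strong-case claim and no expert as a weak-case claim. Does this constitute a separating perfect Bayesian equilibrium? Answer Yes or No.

Under these beliefs, the expert witness earns settlement 18 and no expert earns settlement 8.
strong-case: the expert witness nets 18 − 3 = 15; no expert nets 8. strong-case prefers the expert witness.
weak-case: the expert witness nets 18 − 11 = 7; no expert nets 8. weak-case prefers no expert.
Neither type deviates, so the separating profile is an equilibrium.

Yes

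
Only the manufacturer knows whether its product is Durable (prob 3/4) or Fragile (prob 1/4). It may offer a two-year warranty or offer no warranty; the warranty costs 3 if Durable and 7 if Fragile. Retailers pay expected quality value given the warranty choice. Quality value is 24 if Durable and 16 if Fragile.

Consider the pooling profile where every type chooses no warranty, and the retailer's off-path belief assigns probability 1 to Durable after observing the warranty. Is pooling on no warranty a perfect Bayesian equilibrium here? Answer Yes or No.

On path, the retailer holds the prior and pays 3/4·24 + 1/4·16 = 22. Off path (the warranty), believing Durable, it pays 24.
Durable: no warranty nets 22; the warranty nets 24 − 3 = 21. Durable stays.
Fragile: no warranty nets 22; the warranty nets 24 − 7 = 17. Fragile stays.
No type deviates, so pooling is sustained.

Yes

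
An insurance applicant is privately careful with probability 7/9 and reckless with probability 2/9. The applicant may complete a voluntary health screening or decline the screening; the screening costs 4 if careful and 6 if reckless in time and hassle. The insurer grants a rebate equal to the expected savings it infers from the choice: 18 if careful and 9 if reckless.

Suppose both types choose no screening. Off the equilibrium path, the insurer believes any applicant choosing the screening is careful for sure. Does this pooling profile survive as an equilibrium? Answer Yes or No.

On path, the insurer holds the prior and pays 7/9·18 + 2/9·9 = 16. Off path (the screening), believing careful, it pays 18.
careful: no screening nets 16; the screening nets 18 − 4 = 14. careful stays.
reckless: no screening nets 16; the screening nets 18 − 6 = 12. reckless stays.
No type deviates, so pooling is sustained.

Yes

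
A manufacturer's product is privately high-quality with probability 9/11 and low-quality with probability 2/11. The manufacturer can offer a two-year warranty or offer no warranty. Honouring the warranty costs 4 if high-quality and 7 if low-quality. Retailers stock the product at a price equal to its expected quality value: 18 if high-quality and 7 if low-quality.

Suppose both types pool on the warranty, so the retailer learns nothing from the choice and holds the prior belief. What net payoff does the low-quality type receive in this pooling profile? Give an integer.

9

Pooled price = 9/11·18 + 2/11·7 = 16.
low-quality pays cost 7 for the warranty, so net payoff = 16 − 7 = 9.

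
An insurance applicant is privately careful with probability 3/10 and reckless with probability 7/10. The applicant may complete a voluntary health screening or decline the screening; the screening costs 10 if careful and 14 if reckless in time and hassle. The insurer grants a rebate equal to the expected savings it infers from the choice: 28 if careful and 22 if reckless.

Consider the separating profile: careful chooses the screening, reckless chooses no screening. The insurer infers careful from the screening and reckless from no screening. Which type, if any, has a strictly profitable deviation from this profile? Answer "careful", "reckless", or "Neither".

The screening pays 28; no screening pays 22.
careful: assigned the screening, nets 28 − 10 = 18; deviating to no screening nets 22.
reckless: assigned no screening, nets 22; deviating to the screening nets 28 − 14 = 14.
The careful type gains 4 by deviating.

careful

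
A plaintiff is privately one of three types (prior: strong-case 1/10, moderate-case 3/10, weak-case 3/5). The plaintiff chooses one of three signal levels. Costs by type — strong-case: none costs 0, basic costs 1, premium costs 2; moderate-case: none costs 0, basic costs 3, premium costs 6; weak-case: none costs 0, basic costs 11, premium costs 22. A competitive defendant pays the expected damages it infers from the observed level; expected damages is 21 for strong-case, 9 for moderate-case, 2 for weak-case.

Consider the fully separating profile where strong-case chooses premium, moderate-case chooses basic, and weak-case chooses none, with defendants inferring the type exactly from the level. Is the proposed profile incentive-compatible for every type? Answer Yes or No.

Separating settlements: premium → 21, basic → 9, none → 2.
strong-case (assigned premium): none: 2 − 0 = 2; basic: 9 − 1 = 8; premium: 21 − 2 = 19. strong-case stays.
moderate-case (assigned basic): none: 2 − 0 = 2; basic: 9 − 3 = 6; premium: 21 − 6 = 15. moderate-case prefers premium.
weak-case (assigned none): none: 2 − 0 = 2; basic: 9 − 11 = -2; premium: 21 − 22 = -1. weak-case stays.
At least one type deviates; the separating profile fails.

No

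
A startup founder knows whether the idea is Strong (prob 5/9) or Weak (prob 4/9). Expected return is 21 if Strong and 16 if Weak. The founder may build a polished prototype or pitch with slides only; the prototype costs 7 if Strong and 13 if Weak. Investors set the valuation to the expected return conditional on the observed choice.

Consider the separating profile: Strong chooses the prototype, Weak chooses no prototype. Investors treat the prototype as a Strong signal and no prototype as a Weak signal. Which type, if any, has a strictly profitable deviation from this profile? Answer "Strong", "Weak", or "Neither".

Strong

The prototype pays 21; no prototype pays 16.
Strong: assigned the prototype, nets 21 − 7 = 14; deviating to no prototype nets 16.
Weak: assigned no prototype, nets 16; deviating to the prototype nets 21 − 13 = 8.
The Strong type gains 2 by deviating.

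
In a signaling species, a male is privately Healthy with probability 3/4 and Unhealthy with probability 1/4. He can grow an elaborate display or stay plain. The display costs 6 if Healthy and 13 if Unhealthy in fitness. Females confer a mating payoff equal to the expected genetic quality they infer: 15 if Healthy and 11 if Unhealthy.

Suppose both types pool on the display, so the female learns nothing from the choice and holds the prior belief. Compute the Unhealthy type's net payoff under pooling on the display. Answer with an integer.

1

Pooled mating payoff = 3/4·15 + 1/4·11 = 14.
Unhealthy pays cost 13 for the display, so net payoff = 14 − 13 = 1.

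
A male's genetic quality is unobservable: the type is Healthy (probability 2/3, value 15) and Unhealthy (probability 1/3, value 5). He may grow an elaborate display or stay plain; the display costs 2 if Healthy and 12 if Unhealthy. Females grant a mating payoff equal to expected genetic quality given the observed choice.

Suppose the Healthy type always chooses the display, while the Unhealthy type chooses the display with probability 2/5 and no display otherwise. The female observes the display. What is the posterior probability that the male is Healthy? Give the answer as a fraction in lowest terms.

5/6

P(the display) = (2/3)·1 + (1/3)·(2/5) = 4/5.
By Bayes' rule, P(Healthy | the display) = (2/3) / (4/5) = 5/6.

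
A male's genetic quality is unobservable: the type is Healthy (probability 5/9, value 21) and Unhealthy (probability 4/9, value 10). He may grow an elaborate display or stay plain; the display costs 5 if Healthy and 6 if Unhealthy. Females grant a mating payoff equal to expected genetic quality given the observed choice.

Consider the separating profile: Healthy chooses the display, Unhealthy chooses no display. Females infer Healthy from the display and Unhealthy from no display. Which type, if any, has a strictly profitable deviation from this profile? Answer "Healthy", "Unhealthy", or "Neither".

The display pays 21; no display pays 10.
Healthy: assigned the display, nets 21 − 5 = 16; deviating to no display nets 10.
Unhealthy: assigned no display, nets 10; deviating to the display nets 21 − 6 = 15.
The Unhealthy type gains 5 by deviating.

Unhealthy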